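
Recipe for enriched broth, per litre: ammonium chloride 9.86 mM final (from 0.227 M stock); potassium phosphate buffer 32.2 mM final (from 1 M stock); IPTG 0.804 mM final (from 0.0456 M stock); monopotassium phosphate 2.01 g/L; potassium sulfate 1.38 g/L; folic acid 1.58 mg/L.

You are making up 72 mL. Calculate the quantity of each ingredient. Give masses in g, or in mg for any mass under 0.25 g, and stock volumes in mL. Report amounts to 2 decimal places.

ammonium chloride 3.13 mL; potassium phosphate buffer 2.32 mL; IPTG 1.27 mL; monopotassium phosphate 144.72 mg; potassium sulfate 99.36 mg; folic acid 0.11 mg

Scale factor relative to 1 L: 0.072.
ammonium chloride: dilute stock: 9.86 mM × 72 mL ÷ 227 mM = 3.13 mL
potassium phosphate buffer: V = C2·V2/C1 = 32.2 mM × 72 mL ÷ 1000 mM = 2.32 mL
IPTG: dilute stock: 0.804 mM × 72 mL ÷ 45.6 mM = 1.27 mL
monopotassium phosphate: 2.01 g/L × 0.072 L = 0.14472 g = 144.72 mg
potassium sulfate: 1.38 g/L × 0.072 L = 0.09936 g = 99.36 mg
folic acid: 1.58 mg/L × 0.072 L = 0.11 mg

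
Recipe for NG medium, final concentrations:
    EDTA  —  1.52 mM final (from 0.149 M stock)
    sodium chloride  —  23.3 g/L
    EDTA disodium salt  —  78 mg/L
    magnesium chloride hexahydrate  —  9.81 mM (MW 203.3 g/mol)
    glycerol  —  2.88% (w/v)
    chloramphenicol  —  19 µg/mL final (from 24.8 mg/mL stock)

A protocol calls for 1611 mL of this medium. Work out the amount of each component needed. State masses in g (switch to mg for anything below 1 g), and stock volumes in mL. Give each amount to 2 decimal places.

EDTA 16.43 mL; sodium chloride 37.54 g; EDTA disodium salt 125.66 mg; magnesium chloride hexahydrate 3.21 g; glycerol 46.40 g; chloramphenicol 1.23 mL

Target volume = 1611 mL = 1.611 L.
EDTA: C1V1 = C2V2 → 1.52 mM × 1611 mL ÷ 149 mM = 16.43 mL
sodium chloride: 23.3 g/L × 1.611 L = 37.54 g
EDTA disodium salt: 78 mg/L × 1.611 L = 125.66 mg
magnesium chloride hexahydrate: 9.81 mmol/L × 203.3 g/mol × 1.611 L ÷ 1000 = 3.21 g
glycerol: 2.88% w/v = 28.8 g/L → 28.8 × 1.611 L = 46.40 g
chloramphenicol: V = C2·V2/C1 = 19 µg/mL × 1611 mL ÷ 24800 µg/mL = 1.23 mL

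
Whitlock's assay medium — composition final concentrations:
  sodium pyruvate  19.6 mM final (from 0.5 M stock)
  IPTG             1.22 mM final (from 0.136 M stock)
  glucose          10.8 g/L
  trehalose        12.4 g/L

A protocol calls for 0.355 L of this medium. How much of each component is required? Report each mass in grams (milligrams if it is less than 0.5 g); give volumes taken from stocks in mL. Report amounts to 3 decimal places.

Scale factor relative to 1 L: 0.355.
sodium pyruvate: C1V1 = C2V2 → 19.6 mM × 355 mL ÷ 500 mM = 13.916 mL
IPTG: C1V1 = C2V2 → 1.22 mM × 355 mL ÷ 136 mM = 3.185 mL
glucose: 10.8 g/L × 0.355 L = 3.834 g
trehalose: 12.4 g/L × 0.355 L = 4.402 g

sodium pyruvate 13.916 mL; IPTG 3.185 mL; glucose 3.834 g; trehalose 4.402 g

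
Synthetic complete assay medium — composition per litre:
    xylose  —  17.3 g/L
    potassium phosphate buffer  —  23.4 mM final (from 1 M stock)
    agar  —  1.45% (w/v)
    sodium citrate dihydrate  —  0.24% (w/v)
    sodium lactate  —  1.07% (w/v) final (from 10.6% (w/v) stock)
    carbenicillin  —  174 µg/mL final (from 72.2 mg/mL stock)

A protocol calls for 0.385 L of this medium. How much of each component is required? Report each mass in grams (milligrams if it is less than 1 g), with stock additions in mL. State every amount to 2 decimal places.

Working volume: 0.385 L.
xylose: 17.3 g/L × 0.385 L = 6.66 g
potassium phosphate buffer: dilute stock: 23.4 mM × 385 mL ÷ 1000 mM = 9.01 mL
agar: 1.45% w/v = 14.5 g/L → 14.5 × 0.385 L = 5.58 g
sodium citrate dihydrate: 0.24 g per 100 mL × 385 mL ÷ 100 = 0.924 g = 924.00 mg
sodium lactate: V = C2·V2/C1 = 1.07% ÷ 10.6% × 385 mL = 38.86 mL
carbenicillin: C1V1 = C2V2 → 174 µg/mL × 385 mL ÷ 72200 µg/mL = 0.93 mL

xylose 6.66 g; potassium phosphate buffer 9.01 mL; agar 5.58 g; sodium citrate dihydrate 924.00 mg; sodium lactate 38.86 mL; carbenicillin 0.93 mL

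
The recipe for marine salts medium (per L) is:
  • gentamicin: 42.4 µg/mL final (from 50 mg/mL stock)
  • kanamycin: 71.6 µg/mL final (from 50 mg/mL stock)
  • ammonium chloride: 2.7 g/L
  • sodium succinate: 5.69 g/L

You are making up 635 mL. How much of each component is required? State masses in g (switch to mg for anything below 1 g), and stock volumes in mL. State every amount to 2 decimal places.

Target volume = 635 mL = 0.635 L.
gentamicin: dilute stock: 42.4 µg/mL × 635 mL ÷ 50000 µg/mL = 0.54 mL
kanamycin: C1V1 = C2V2 → 71.6 µg/mL × 635 mL ÷ 50000 µg/mL = 0.91 mL
ammonium chloride: 2.7 g/L × 0.635 L = 1.71 g
sodium succinate: 5.69 g/L × 0.635 L = 3.61 g

gentamicin 0.54 mL; kanamycin 0.91 mL; ammonium chloride 1.71 g; sodium succinate 3.61 g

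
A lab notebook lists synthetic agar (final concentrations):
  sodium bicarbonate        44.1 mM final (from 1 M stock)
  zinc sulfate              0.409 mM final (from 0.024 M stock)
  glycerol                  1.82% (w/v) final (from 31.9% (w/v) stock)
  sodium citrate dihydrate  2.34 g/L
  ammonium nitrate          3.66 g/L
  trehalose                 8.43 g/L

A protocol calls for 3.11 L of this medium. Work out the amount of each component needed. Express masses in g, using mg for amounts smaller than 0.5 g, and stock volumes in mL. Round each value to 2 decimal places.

sodium bicarbonate 137.15 mL; zinc sulfate 53.00 mL; glycerol 177.44 mL; sodium citrate dihydrate 7.28 g; ammonium nitrate 11.38 g; trehalose 26.22 g

Working volume: 3.11 L.
sodium bicarbonate: V = C2·V2/C1 = 44.1 mM × 3110 mL ÷ 1000 mM = 137.15 mL
zinc sulfate: V = C2·V2/C1 = 0.409 mM × 3110 mL ÷ 24 mM = 53.00 mL
glycerol: dilute stock: 1.82% ÷ 31.9% × 3110 mL = 177.44 mL
sodium citrate dihydrate: 2.34 g/L × 3.11 L = 7.28 g
ammonium nitrate: 3.66 g/L × 3.11 L = 11.38 g
trehalose: 8.43 g/L × 3.11 L = 26.22 g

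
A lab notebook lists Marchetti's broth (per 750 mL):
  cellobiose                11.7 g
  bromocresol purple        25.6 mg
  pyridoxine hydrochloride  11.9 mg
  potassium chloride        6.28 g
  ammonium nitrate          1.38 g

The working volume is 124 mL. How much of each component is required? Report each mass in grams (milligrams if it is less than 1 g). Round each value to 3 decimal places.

Scale factor = 124 mL / 750 mL = 0.165333.
cellobiose: 11.7 g × (124 mL / 750 mL) = 1.934 g
bromocresol purple: 25.6 mg × (124 mL / 750 mL) = 4.233 mg
pyridoxine hydrochloride: 11.9 mg × (124 mL / 750 mL) = 1.967 mg
potassium chloride: 6.28 g × (124 mL / 750 mL) = 1.038 g
ammonium nitrate: 1.38 g × (124 mL / 750 mL) = 0.22816 g = 228.160 mg

cellobiose 1.934 g; bromocresol purple 4.233 mg; pyridoxine hydrochloride 1.967 mg; potassium chloride 1.038 g; ammonium nitrate 228.160 mg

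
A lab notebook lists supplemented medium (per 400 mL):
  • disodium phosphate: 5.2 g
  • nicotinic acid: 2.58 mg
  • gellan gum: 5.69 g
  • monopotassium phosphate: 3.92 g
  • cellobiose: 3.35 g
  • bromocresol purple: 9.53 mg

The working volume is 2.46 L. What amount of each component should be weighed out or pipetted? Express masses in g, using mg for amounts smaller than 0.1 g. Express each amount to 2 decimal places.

disodium phosphate 31.98 g; nicotinic acid 15.87 mg; gellan gum 34.99 g; monopotassium phosphate 24.11 g; cellobiose 20.60 g; bromocresol purple 58.61 mg

Ratio of target to recipe volume: 2460 / 400 = 6.15.
disodium phosphate: 5.2 g × (2460 mL / 400 mL) = 31.98 g
nicotinic acid: 2.58 mg × (2460 mL / 400 mL) = 15.87 mg
gellan gum: 5.69 g × (2460 mL / 400 mL) = 34.99 g
monopotassium phosphate: 3.92 g × (2460 mL / 400 mL) = 24.11 g
cellobiose: 3.35 g × (2460 mL / 400 mL) = 20.60 g
bromocresol purple: 9.53 mg × (2460 mL / 400 mL) = 58.61 mg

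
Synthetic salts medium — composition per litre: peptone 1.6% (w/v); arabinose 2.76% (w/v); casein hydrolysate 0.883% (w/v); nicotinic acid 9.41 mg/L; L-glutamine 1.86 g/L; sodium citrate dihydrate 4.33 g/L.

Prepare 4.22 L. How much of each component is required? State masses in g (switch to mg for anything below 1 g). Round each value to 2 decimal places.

peptone 67.52 g; arabinose 116.47 g; casein hydrolysate 37.26 g; nicotinic acid 39.71 mg; L-glutamine 7.85 g; sodium citrate dihydrate 18.27 g

Scale factor relative to 1 L: 4.22.
peptone: 1.6% w/v = 16 g/L → 16 × 4.22 L = 67.52 g
arabinose: 2.76 g per 100 mL × 4220 mL ÷ 100 = 116.47 g
casein hydrolysate: 0.883 g per 100 mL × 4220 mL ÷ 100 = 37.26 g
nicotinic acid: 9.41 mg/L × 4.22 L = 39.71 mg
L-glutamine: 1.86 g/L × 4.22 L = 7.85 g
sodium citrate dihydrate: 4.33 g/L × 4.22 L = 18.27 g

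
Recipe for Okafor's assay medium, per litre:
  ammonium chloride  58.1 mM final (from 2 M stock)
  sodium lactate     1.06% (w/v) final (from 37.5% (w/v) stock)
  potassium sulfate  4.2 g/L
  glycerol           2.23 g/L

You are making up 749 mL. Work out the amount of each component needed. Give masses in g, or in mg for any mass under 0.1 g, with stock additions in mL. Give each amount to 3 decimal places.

ammonium chloride 21.758 mL; sodium lactate 21.172 mL; potassium sulfate 3.146 g; glycerol 1.670 g

Target volume = 749 mL = 0.749 L.
ammonium chloride: C1V1 = C2V2 → 58.1 mM × 749 mL ÷ 2000 mM = 21.758 mL
sodium lactate: dilute stock: 1.06% ÷ 37.5% × 749 mL = 21.172 mL
potassium sulfate: 4.2 g/L × 0.749 L = 3.146 g
glycerol: 2.23 g/L × 0.749 L = 1.670 g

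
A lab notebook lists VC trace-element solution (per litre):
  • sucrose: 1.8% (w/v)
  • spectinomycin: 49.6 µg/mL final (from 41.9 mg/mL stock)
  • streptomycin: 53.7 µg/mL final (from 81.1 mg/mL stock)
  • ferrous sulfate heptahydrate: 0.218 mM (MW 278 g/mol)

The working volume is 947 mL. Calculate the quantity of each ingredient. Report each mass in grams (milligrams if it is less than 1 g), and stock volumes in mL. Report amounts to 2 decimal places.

Scale factor relative to 1 L: 0.947.
sucrose: 1.8% w/v = 18 g/L → 18 × 0.947 L = 17.05 g
spectinomycin: dilute stock: 49.6 µg/mL × 947 mL ÷ 41900 µg/mL = 1.12 mL
streptomycin: dilute stock: 53.7 µg/mL × 947 mL ÷ 81100 µg/mL = 0.63 mL
ferrous sulfate heptahydrate: 0.218 mmol/L × 278 mg/mmol × 0.947 L = 57.39 mg

sucrose 17.05 g; spectinomycin 1.12 mL; streptomycin 0.63 mL; ferrous sulfate heptahydrate 57.39 mg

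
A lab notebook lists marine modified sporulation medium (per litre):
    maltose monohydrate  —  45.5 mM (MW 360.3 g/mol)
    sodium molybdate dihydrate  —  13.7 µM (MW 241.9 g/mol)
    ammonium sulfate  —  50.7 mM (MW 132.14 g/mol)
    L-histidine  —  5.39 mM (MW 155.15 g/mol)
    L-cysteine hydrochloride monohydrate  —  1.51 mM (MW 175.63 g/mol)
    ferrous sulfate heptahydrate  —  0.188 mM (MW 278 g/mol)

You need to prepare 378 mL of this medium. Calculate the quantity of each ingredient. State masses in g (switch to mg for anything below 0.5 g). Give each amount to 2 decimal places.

Scale factor relative to 1 L: 0.378.
maltose monohydrate: 45.5 mmol/L × 360.3 g/mol × 0.378 L ÷ 1000 = 6.20 g
sodium molybdate dihydrate: 13.7 µmol/L × 241.9 g/mol × 0.378 L ÷ 1000 = 1.25 mg
ammonium sulfate: 50.7 mmol/L × 132.14 g/mol × 0.378 L ÷ 1000 = 2.53 g
L-histidine: 5.39 mmol/L × 155.15 mg/mmol × 0.378 L = 316.11 mg
L-cysteine hydrochloride monohydrate: 1.51 mmol/L × 175.63 mg/mmol × 0.378 L = 100.25 mg
ferrous sulfate heptahydrate: 0.188 mmol/L × 278 mg/mmol × 0.378 L = 19.76 mg

maltose monohydrate 6.20 g; sodium molybdate dihydrate 1.25 mg; ammonium sulfate 2.53 g; L-histidine 316.11 mg; L-cysteine hydrochloride monohydrate 100.25 mg; ferrous sulfate heptahydrate 19.76 mg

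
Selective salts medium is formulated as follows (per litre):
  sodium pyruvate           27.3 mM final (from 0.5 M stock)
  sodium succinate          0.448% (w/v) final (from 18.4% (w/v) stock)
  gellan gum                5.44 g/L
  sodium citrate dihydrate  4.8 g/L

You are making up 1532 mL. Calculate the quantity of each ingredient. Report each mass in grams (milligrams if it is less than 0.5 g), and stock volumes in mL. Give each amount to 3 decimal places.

Scale factor relative to 1 L: 1.532.
sodium pyruvate: V = C2·V2/C1 = 27.3 mM × 1532 mL ÷ 500 mM = 83.647 mL
sodium succinate: C1V1 = C2V2 → 0.448% ÷ 18.4% × 1532 mL = 37.301 mL
gellan gum: 5.44 g/L × 1.532 L = 8.334 g
sodium citrate dihydrate: 4.8 g/L × 1.532 L = 7.354 g

sodium pyruvate 83.647 mL; sodium succinate 37.301 mL; gellan gum 8.334 g; sodium citrate dihydrate 7.354 g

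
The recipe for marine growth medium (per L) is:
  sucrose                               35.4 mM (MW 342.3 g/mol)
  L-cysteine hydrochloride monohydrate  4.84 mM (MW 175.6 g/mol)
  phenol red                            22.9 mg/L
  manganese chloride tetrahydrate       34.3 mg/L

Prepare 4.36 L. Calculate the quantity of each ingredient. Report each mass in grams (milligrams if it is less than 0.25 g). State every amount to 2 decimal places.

Scale factor relative to 1 L: 4.36.
sucrose: 35.4 mmol/L × 342.3 g/mol × 4.36 L ÷ 1000 = 52.83 g
L-cysteine hydrochloride monohydrate: 4.84 mmol/L × 175.6 g/mol × 4.36 L ÷ 1000 = 3.71 g
phenol red: 22.9 mg/L × 4.36 L = 99.84 mg
manganese chloride tetrahydrate: 34.3 mg/L × 4.36 L = 149.55 mg

sucrose 52.83 g; L-cysteine hydrochloride monohydrate 3.71 g; phenol red 99.84 mg; manganese chloride tetrahydrate 149.55 mg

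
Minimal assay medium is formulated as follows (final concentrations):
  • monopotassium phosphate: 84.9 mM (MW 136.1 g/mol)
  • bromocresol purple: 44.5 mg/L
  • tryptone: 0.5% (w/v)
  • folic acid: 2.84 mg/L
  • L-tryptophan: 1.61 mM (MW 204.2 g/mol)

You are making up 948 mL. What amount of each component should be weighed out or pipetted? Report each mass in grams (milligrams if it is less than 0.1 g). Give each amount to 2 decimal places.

monopotassium phosphate 10.95 g; bromocresol purple 42.19 mg; tryptone 4.74 g; folic acid 2.69 mg; L-tryptophan 0.31 g

Scale factor relative to 1 L: 0.948.
monopotassium phosphate: 84.9 mmol/L × 136.1 g/mol × 0.948 L ÷ 1000 = 10.95 g
bromocresol purple: 44.5 mg/L × 0.948 L = 42.19 mg
tryptone: 0.5% w/v = 5 g/L → 5 × 0.948 L = 4.74 g
folic acid: 2.84 mg/L × 0.948 L = 2.69 mg
L-tryptophan: 1.61 mmol/L × 204.2 g/mol × 0.948 L ÷ 1000 = 0.31 g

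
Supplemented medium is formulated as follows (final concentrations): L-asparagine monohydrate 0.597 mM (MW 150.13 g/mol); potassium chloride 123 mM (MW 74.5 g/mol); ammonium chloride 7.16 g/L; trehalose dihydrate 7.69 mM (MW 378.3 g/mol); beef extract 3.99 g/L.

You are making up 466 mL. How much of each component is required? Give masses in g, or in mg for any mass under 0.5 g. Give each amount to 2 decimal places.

Target volume = 466 mL = 0.466 L.
L-asparagine monohydrate: 0.597 mmol/L × 150.13 mg/mmol × 0.466 L = 41.77 mg
potassium chloride: 123 mmol/L × 74.5 g/mol × 0.466 L ÷ 1000 = 4.27 g
ammonium chloride: 7.16 g/L × 0.466 L = 3.34 g
trehalose dihydrate: 7.69 mmol/L × 378.3 g/mol × 0.466 L ÷ 1000 = 1.36 g
beef extract: 3.99 g/L × 0.466 L = 1.86 g

L-asparagine monohydrate 41.77 mg; potassium chloride 4.27 g; ammonium chloride 3.34 g; trehalose dihydrate 1.36 g; beef extract 1.86 g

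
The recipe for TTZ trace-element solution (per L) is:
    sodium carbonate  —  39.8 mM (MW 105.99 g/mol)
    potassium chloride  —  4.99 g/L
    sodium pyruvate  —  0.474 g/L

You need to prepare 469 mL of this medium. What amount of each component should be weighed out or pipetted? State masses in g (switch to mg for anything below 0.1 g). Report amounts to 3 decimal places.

sodium carbonate 1.978 g; potassium chloride 2.340 g; sodium pyruvate 0.222 g

Scale factor relative to 1 L: 0.469.
sodium carbonate: 39.8 mmol/L × 105.99 g/mol × 0.469 L ÷ 1000 = 1.978 g
potassium chloride: 4.99 g/L × 0.469 L = 2.340 g
sodium pyruvate: 0.474 g/L × 0.469 L = 0.222 g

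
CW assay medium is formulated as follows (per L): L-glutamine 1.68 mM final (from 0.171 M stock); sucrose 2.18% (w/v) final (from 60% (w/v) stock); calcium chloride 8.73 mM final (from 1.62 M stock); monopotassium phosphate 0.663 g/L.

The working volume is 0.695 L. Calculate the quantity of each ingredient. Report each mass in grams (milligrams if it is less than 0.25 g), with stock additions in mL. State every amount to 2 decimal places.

Working volume: 0.695 L.
L-glutamine: dilute stock: 1.68 mM × 695 mL ÷ 171 mM = 6.83 mL
sucrose: dilute stock: 2.18% ÷ 60% × 695 mL = 25.25 mL
calcium chloride: V = C2·V2/C1 = 8.73 mM × 695 mL ÷ 1620 mM = 3.75 mL
monopotassium phosphate: 0.663 g/L × 0.695 L = 0.46 g

L-glutamine 6.83 mL; sucrose 25.25 mL; calcium chloride 3.75 mL; monopotassium phosphate 0.46 g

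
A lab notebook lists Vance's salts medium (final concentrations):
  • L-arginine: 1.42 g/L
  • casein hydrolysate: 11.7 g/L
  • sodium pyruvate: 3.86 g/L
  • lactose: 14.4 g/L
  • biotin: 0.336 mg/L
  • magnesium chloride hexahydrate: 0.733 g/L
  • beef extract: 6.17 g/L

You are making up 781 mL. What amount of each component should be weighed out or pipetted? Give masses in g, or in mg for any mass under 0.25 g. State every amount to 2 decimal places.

Scale factor relative to 1 L: 0.781.
L-arginine: 1.42 g/L × 0.781 L = 1.11 g
casein hydrolysate: 11.7 g/L × 0.781 L = 9.14 g
sodium pyruvate: 3.86 g/L × 0.781 L = 3.01 g
lactose: 14.4 g/L × 0.781 L = 11.25 g
biotin: 0.336 mg/L × 0.781 L = 0.26 mg
magnesium chloride hexahydrate: 0.733 g/L × 0.781 L = 0.57 g
beef extract: 6.17 g/L × 0.781 L = 4.82 g

L-arginine 1.11 g; casein hydrolysate 9.14 g; sodium pyruvate 3.01 g; lactose 11.25 g; biotin 0.26 mg; magnesium chloride hexahydrate 0.57 g; beef extract 4.82 g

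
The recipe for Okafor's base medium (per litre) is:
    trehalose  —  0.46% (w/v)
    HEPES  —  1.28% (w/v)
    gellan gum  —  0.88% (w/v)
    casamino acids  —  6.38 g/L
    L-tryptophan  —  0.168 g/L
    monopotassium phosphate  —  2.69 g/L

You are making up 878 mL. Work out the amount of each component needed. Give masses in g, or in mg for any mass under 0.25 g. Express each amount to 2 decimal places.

trehalose 4.04 g; HEPES 11.24 g; gellan gum 7.73 g; casamino acids 5.60 g; L-tryptophan 147.50 mg; monopotassium phosphate 2.36 g

Scale factor relative to 1 L: 0.878.
trehalose: 0.46% w/v = 4.6 g/L → 4.6 × 0.878 L = 4.04 g
HEPES: 1.28 g per 100 mL × 878 mL ÷ 100 = 11.24 g
gellan gum: 0.88 g per 100 mL × 878 mL ÷ 100 = 7.73 g
casamino acids: 6.38 g/L × 0.878 L = 5.60 g
L-tryptophan: 0.168 g/L × 0.878 L = 0.147504 g = 147.50 mg
monopotassium phosphate: 2.69 g/L × 0.878 L = 2.36 g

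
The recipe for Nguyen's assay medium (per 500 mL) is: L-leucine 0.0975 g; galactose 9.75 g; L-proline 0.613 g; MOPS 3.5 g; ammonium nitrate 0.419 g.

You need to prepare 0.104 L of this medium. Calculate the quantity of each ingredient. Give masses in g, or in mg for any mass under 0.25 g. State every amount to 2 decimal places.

Ratio of target to recipe volume: 104 / 500 = 0.208.
L-leucine: 0.0975 g × (104 mL / 500 mL) = 0.02028 g = 20.28 mg
galactose: 9.75 g × (104 mL / 500 mL) = 2.03 g
L-proline: 0.613 g × (104 mL / 500 mL) = 0.127504 g = 127.50 mg
MOPS: 3.5 g × (104 mL / 500 mL) = 0.73 g
ammonium nitrate: 0.419 g × (104 mL / 500 mL) = 0.087152 g = 87.15 mg

L-leucine 20.28 mg; galactose 2.03 g; L-proline 127.50 mg; MOPS 0.73 g; ammonium nitrate 87.15 mg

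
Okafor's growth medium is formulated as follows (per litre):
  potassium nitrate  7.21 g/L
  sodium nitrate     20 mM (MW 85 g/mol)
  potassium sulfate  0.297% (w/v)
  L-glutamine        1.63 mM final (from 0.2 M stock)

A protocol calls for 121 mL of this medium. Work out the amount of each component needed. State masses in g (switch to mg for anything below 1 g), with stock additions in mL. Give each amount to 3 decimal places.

Scale factor relative to 1 L: 0.121.
potassium nitrate: 7.21 g/L × 0.121 L = 0.87241 g = 872.410 mg
sodium nitrate: 20 mmol/L × 85 mg/mmol × 0.121 L = 205.700 mg
potassium sulfate: 0.297 g per 100 mL × 121 mL ÷ 100 = 0.35937 g = 359.370 mg
L-glutamine: dilute stock: 1.63 mM × 121 mL ÷ 200 mM = 0.986 mL

potassium nitrate 872.410 mg; sodium nitrate 205.700 mg; potassium sulfate 359.370 mg; L-glutamine 0.986 mL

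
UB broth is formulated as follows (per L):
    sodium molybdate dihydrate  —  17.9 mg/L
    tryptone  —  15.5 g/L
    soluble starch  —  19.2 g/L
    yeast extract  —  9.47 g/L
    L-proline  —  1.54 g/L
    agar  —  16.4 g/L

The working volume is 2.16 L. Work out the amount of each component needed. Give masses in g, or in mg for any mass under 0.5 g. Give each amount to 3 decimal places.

Scale factor relative to 1 L: 2.16.
sodium molybdate dihydrate: 17.9 mg/L × 2.16 L = 38.664 mg
tryptone: 15.5 g/L × 2.16 L = 33.480 g
soluble starch: 19.2 g/L × 2.16 L = 41.472 g
yeast extract: 9.47 g/L × 2.16 L = 20.455 g
L-proline: 1.54 g/L × 2.16 L = 3.326 g
agar: 16.4 g/L × 2.16 L = 35.424 g

sodium molybdate dihydrate 38.664 mg; tryptone 33.480 g; soluble starch 41.472 g; yeast extract 20.455 g; L-proline 3.326 g; agar 35.424 g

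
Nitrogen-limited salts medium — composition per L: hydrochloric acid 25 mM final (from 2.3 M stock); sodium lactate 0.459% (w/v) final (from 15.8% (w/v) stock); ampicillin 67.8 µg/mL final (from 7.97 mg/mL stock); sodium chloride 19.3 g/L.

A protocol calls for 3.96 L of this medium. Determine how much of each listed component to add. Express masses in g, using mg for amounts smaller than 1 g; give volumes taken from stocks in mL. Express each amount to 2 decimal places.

Working volume: 3.96 L.
hydrochloric acid: C1V1 = C2V2 → 25 mM × 3960 mL ÷ 2300 mM = 43.04 mL
sodium lactate: V = C2·V2/C1 = 0.459% ÷ 15.8% × 3960 mL = 115.04 mL
ampicillin: C1V1 = C2V2 → 67.8 µg/mL × 3960 mL ÷ 7970 µg/mL = 33.69 mL
sodium chloride: 19.3 g/L × 3.96 L = 76.43 g

hydrochloric acid 43.04 mL; sodium lactate 115.04 mL; ampicillin 33.69 mL; sodium chloride 76.43 g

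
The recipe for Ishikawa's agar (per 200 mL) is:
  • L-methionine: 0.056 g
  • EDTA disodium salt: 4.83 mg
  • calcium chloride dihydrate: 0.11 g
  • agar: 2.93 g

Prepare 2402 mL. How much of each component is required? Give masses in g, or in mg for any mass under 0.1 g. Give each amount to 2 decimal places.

L-methionine 0.67 g; EDTA disodium salt 58.01 mg; calcium chloride dihydrate 1.32 g; agar 35.19 g

Scale factor = 2402 mL / 200 mL = 12.01.
L-methionine: 0.056 g × (2402 mL / 200 mL) = 0.67 g
EDTA disodium salt: 4.83 mg × (2402 mL / 200 mL) = 58.01 mg
calcium chloride dihydrate: 0.11 g × (2402 mL / 200 mL) = 1.32 g
agar: 2.93 g × (2402 mL / 200 mL) = 35.19 g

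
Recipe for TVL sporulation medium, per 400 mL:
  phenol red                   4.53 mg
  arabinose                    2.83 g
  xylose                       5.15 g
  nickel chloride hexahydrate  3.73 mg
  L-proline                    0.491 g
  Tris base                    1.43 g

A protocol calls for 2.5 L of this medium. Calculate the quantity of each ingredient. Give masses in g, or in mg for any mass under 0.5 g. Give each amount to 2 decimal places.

Scale factor = 2500 mL / 400 mL = 6.25.
phenol red: 4.53 mg × (2500 mL / 400 mL) = 28.31 mg
arabinose: 2.83 g × (2500 mL / 400 mL) = 17.69 g
xylose: 5.15 g × (2500 mL / 400 mL) = 32.19 g
nickel chloride hexahydrate: 3.73 mg × (2500 mL / 400 mL) = 23.31 mg
L-proline: 0.491 g × (2500 mL / 400 mL) = 3.07 g
Tris base: 1.43 g × (2500 mL / 400 mL) = 8.94 g

phenol red 28.31 mg; arabinose 17.69 g; xylose 32.19 g; nickel chloride hexahydrate 23.31 mg; L-proline 3.07 g; Tris base 8.94 g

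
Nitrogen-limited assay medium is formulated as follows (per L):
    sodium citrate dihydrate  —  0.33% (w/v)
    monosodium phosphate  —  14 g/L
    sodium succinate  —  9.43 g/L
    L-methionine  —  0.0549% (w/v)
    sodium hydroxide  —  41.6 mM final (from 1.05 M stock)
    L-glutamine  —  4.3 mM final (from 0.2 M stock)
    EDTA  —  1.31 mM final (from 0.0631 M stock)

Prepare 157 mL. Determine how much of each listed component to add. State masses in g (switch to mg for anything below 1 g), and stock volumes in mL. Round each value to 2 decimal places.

Scale factor relative to 1 L: 0.157.
sodium citrate dihydrate: 0.33 g per 100 mL × 157 mL ÷ 100 = 0.5181 g = 518.10 mg
monosodium phosphate: 14 g/L × 0.157 L = 2.20 g
sodium succinate: 9.43 g/L × 0.157 L = 1.48 g
L-methionine: 0.0549% w/v = 0.549 g/L → 0.549 × 0.157 L = 0.086193 g = 86.19 mg
sodium hydroxide: C1V1 = C2V2 → 41.6 mM × 157 mL ÷ 1050 mM = 6.22 mL
L-glutamine: dilute stock: 4.3 mM × 157 mL ÷ 200 mM = 3.38 mL
EDTA: V = C2·V2/C1 = 1.31 mM × 157 mL ÷ 63.1 mM = 3.26 mL

sodium citrate dihydrate 518.10 mg; monosodium phosphate 2.20 g; sodium succinate 1.48 g; L-methionine 86.19 mg; sodium hydroxide 6.22 mL; L-glutamine 3.38 mL; EDTA 3.26 mL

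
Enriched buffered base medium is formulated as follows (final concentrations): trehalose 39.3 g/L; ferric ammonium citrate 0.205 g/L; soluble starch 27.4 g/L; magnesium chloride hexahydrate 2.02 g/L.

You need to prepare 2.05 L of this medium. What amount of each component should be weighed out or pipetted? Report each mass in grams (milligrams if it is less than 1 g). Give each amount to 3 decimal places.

trehalose 80.565 g; ferric ammonium citrate 420.250 mg; soluble starch 56.170 g; magnesium chloride hexahydrate 4.141 g

Working volume: 2.05 L.
trehalose: 39.3 g/L × 2.05 L = 80.565 g
ferric ammonium citrate: 0.205 g/L × 2.05 L = 0.42025 g = 420.250 mg
soluble starch: 27.4 g/L × 2.05 L = 56.170 g
magnesium chloride hexahydrate: 2.02 g/L × 2.05 L = 4.141 g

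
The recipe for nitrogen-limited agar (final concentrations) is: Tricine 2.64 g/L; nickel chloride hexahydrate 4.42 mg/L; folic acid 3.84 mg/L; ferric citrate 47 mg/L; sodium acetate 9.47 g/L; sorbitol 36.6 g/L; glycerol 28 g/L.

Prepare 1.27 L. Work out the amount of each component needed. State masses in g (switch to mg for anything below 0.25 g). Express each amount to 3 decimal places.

Working volume: 1.27 L.
Tricine: 2.64 g/L × 1.27 L = 3.353 g
nickel chloride hexahydrate: 4.42 mg/L × 1.27 L = 5.613 mg
folic acid: 3.84 mg/L × 1.27 L = 4.877 mg
ferric citrate: 47 mg/L × 1.27 L = 59.690 mg
sodium acetate: 9.47 g/L × 1.27 L = 12.027 g
sorbitol: 36.6 g/L × 1.27 L = 46.482 g
glycerol: 28 g/L × 1.27 L = 35.560 g

Tricine 3.353 g; nickel chloride hexahydrate 5.613 mg; folic acid 4.877 mg; ferric citrate 59.690 mg; sodium acetate 12.027 g; sorbitol 46.482 g; glycerol 35.560 g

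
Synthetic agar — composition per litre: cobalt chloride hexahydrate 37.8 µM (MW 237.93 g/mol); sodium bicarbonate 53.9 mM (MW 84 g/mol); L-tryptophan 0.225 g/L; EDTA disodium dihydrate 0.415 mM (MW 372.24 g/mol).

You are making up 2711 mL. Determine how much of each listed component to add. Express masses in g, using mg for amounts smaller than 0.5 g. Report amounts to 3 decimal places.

cobalt chloride hexahydrate 24.382 mg; sodium bicarbonate 12.274 g; L-tryptophan 0.610 g; EDTA disodium dihydrate 418.794 mg

Target volume = 2711 mL = 2.711 L.
cobalt chloride hexahydrate: 37.8 µmol/L × 237.93 g/mol × 2.711 L ÷ 1000 = 24.382 mg
sodium bicarbonate: 53.9 mmol/L × 84 g/mol × 2.711 L ÷ 1000 = 12.274 g
L-tryptophan: 0.225 g/L × 2.711 L = 0.610 g
EDTA disodium dihydrate: 0.415 mmol/L × 372.24 mg/mmol × 2.711 L = 418.794 mg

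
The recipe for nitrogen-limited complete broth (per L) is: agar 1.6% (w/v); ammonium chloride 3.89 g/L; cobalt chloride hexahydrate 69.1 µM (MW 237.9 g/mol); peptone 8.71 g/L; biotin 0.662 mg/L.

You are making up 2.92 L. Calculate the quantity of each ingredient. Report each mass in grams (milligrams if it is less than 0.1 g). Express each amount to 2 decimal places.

agar 46.72 g; ammonium chloride 11.36 g; cobalt chloride hexahydrate 48.00 mg; peptone 25.43 g; biotin 1.93 mg

Scale factor relative to 1 L: 2.92.
agar: 1.6% w/v = 16 g/L → 16 × 2.92 L = 46.72 g
ammonium chloride: 3.89 g/L × 2.92 L = 11.36 g
cobalt chloride hexahydrate: 69.1 µmol/L × 237.9 g/mol × 2.92 L ÷ 1000 = 48.00 mg
peptone: 8.71 g/L × 2.92 L = 25.43 g
biotin: 0.662 mg/L × 2.92 L = 1.93 mg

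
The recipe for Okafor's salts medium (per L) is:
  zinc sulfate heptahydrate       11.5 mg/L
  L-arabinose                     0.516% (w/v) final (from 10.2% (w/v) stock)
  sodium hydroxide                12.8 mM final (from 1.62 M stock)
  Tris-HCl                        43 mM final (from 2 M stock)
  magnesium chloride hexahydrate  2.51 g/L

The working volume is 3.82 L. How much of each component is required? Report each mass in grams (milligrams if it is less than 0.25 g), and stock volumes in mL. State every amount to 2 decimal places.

Scale factor relative to 1 L: 3.82.
zinc sulfate heptahydrate: 11.5 mg/L × 3.82 L = 43.93 mg
L-arabinose: dilute stock: 0.516% ÷ 10.2% × 3820 mL = 193.25 mL
sodium hydroxide: dilute stock: 12.8 mM × 3820 mL ÷ 1620 mM = 30.18 mL
Tris-HCl: C1V1 = C2V2 → 43 mM × 3820 mL ÷ 2000 mM = 82.13 mL
magnesium chloride hexahydrate: 2.51 g/L × 3.82 L = 9.59 g

zinc sulfate heptahydrate 43.93 mg; L-arabinose 193.25 mL; sodium hydroxide 30.18 mL; Tris-HCl 82.13 mL; magnesium chloride hexahydrate 9.59 g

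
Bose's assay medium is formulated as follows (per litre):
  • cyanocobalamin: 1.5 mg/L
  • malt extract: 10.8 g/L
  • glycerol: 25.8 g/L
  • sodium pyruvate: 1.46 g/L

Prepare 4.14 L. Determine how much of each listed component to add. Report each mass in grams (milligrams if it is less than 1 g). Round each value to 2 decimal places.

cyanocobalamin 6.21 mg; malt extract 44.71 g; glycerol 106.81 g; sodium pyruvate 6.04 g

Scale factor relative to 1 L: 4.14.
cyanocobalamin: 1.5 mg/L × 4.14 L = 6.21 mg
malt extract: 10.8 g/L × 4.14 L = 44.71 g
glycerol: 25.8 g/L × 4.14 L = 106.81 g
sodium pyruvate: 1.46 g/L × 4.14 L = 6.04 g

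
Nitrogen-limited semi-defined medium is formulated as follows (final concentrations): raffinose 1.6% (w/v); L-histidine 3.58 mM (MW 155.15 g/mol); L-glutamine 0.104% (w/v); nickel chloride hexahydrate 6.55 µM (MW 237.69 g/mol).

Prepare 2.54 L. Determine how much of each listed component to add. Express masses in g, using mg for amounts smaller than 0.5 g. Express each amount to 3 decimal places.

raffinose 40.640 g; L-histidine 1.411 g; L-glutamine 2.642 g; nickel chloride hexahydrate 3.954 mg

Scale factor relative to 1 L: 2.54.
raffinose: 1.6% w/v = 16 g/L → 16 × 2.54 L = 40.640 g
L-histidine: 3.58 mmol/L × 155.15 g/mol × 2.54 L ÷ 1000 = 1.411 g
L-glutamine: 0.104 g per 100 mL × 2540 mL ÷ 100 = 2.642 g
nickel chloride hexahydrate: 6.55 µmol/L × 237.69 g/mol × 2.54 L ÷ 1000 = 3.954 mg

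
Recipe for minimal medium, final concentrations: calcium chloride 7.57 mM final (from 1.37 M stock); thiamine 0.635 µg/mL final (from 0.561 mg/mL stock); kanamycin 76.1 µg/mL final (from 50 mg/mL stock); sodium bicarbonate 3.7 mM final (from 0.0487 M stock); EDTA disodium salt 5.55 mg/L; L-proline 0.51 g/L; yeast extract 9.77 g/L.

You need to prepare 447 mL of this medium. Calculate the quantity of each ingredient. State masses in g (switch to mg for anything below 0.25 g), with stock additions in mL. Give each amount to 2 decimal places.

calcium chloride 2.47 mL; thiamine 0.51 mL; kanamycin 0.68 mL; sodium bicarbonate 33.96 mL; EDTA disodium salt 2.48 mg; L-proline 227.97 mg; yeast extract 4.37 g

Scale factor relative to 1 L: 0.447.
calcium chloride: dilute stock: 7.57 mM × 447 mL ÷ 1370 mM = 2.47 mL
thiamine: V = C2·V2/C1 = 0.635 µg/mL × 447 mL ÷ 561 µg/mL = 0.51 mL
kanamycin: dilute stock: 76.1 µg/mL × 447 mL ÷ 50000 µg/mL = 0.68 mL
sodium bicarbonate: V = C2·V2/C1 = 3.7 mM × 447 mL ÷ 48.7 mM = 33.96 mL
EDTA disodium salt: 5.55 mg/L × 0.447 L = 2.48 mg
L-proline: 0.51 g/L × 0.447 L = 0.22797 g = 227.97 mg
yeast extract: 9.77 g/L × 0.447 L = 4.37 g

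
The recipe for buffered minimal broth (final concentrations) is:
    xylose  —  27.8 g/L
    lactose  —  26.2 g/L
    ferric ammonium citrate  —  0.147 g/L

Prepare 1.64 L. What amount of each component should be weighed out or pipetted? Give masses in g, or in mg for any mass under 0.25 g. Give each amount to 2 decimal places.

xylose 45.59 g; lactose 42.97 g; ferric ammonium citrate 241.08 mg

Scale factor relative to 1 L: 1.64.
xylose: 27.8 g/L × 1.64 L = 45.59 g
lactose: 26.2 g/L × 1.64 L = 42.97 g
ferric ammonium citrate: 0.147 g/L × 1.64 L = 0.24108 g = 241.08 mg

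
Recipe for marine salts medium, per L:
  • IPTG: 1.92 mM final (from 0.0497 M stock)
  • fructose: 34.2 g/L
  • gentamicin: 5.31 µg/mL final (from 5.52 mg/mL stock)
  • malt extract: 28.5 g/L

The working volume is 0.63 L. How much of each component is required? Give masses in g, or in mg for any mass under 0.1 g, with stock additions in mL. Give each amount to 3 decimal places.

IPTG 24.338 mL; fructose 21.546 g; gentamicin 0.606 mL; malt extract 17.955 g

Scale factor relative to 1 L: 0.63.
IPTG: dilute stock: 1.92 mM × 630 mL ÷ 49.7 mM = 24.338 mL
fructose: 34.2 g/L × 0.63 L = 21.546 g
gentamicin: C1V1 = C2V2 → 5.31 µg/mL × 630 mL ÷ 5520 µg/mL = 0.606 mL
malt extract: 28.5 g/L × 0.63 L = 17.955 g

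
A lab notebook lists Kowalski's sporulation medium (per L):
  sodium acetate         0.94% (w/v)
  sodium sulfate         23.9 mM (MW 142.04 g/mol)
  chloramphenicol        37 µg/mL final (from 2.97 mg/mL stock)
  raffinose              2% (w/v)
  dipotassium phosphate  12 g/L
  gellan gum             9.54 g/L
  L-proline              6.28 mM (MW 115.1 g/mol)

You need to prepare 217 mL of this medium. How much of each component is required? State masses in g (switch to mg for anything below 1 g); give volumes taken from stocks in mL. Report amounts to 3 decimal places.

Working volume: 217 mL = 0.217 L.
sodium acetate: 0.94% w/v = 9.4 g/L → 9.4 × 0.217 L = 2.040 g
sodium sulfate: 23.9 mmol/L × 142.04 mg/mmol × 0.217 L = 736.662 mg
chloramphenicol: V = C2·V2/C1 = 37 µg/mL × 217 mL ÷ 2970 µg/mL = 2.703 mL
raffinose: 2% w/v = 20 g/L → 20 × 0.217 L = 4.340 g
dipotassium phosphate: 12 g/L × 0.217 L = 2.604 g
gellan gum: 9.54 g/L × 0.217 L = 2.070 g
L-proline: 6.28 mmol/L × 115.1 mg/mmol × 0.217 L = 156.854 mg

sodium acetate 2.040 g; sodium sulfate 736.662 mg; chloramphenicol 2.703 mL; raffinose 4.340 g; dipotassium phosphate 2.604 g; gellan gum 2.070 g; L-proline 156.854 mg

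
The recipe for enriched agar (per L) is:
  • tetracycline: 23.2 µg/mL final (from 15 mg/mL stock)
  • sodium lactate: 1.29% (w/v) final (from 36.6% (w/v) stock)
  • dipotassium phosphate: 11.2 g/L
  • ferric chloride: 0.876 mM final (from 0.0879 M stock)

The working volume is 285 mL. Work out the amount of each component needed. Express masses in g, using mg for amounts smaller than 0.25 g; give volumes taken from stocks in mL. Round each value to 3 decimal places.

tetracycline 0.441 mL; sodium lactate 10.045 mL; dipotassium phosphate 3.192 g; ferric chloride 2.840 mL

Target volume = 285 mL = 0.285 L.
tetracycline: V = C2·V2/C1 = 23.2 µg/mL × 285 mL ÷ 15000 µg/mL = 0.441 mL
sodium lactate: V = C2·V2/C1 = 1.29% ÷ 36.6% × 285 mL = 10.045 mL
dipotassium phosphate: 11.2 g/L × 0.285 L = 3.192 g
ferric chloride: dilute stock: 0.876 mM × 285 mL ÷ 87.9 mM = 2.840 mL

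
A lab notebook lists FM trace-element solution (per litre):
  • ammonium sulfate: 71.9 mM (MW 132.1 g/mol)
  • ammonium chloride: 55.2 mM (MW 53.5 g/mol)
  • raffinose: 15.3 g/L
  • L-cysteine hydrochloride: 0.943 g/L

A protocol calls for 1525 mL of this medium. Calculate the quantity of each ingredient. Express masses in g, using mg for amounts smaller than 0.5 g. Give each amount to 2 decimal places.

Scale factor relative to 1 L: 1.525.
ammonium sulfate: 71.9 mmol/L × 132.1 g/mol × 1.525 L ÷ 1000 = 14.48 g
ammonium chloride: 55.2 mmol/L × 53.5 g/mol × 1.525 L ÷ 1000 = 4.50 g
raffinose: 15.3 g/L × 1.525 L = 23.33 g
L-cysteine hydrochloride: 0.943 g/L × 1.525 L = 1.44 g

ammonium sulfate 14.48 g; ammonium chloride 4.50 g; raffinose 23.33 g; L-cysteine hydrochloride 1.44 g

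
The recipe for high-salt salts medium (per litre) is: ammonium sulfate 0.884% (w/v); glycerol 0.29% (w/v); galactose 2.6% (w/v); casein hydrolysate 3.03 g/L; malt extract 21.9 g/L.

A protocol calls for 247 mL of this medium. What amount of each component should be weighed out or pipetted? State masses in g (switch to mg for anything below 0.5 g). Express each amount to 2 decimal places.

Working volume: 247 mL = 0.247 L.
ammonium sulfate: 0.884 g per 100 mL × 247 mL ÷ 100 = 2.18 g
glycerol: 0.29% w/v = 2.9 g/L → 2.9 × 0.247 L = 0.72 g
galactose: 2.6 g per 100 mL × 247 mL ÷ 100 = 6.42 g
casein hydrolysate: 3.03 g/L × 0.247 L = 0.75 g
malt extract: 21.9 g/L × 0.247 L = 5.41 g

ammonium sulfate 2.18 g; glycerol 0.72 g; galactose 6.42 g; casein hydrolysate 0.75 g; malt extract 5.41 g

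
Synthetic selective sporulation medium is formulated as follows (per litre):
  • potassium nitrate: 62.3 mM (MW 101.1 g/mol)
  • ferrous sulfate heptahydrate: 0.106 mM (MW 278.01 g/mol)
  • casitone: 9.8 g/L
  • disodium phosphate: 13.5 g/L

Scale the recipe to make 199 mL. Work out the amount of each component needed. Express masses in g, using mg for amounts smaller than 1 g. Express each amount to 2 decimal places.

potassium nitrate 1.25 g; ferrous sulfate heptahydrate 5.86 mg; casitone 1.95 g; disodium phosphate 2.69 g

Working volume: 199 mL = 0.199 L.
potassium nitrate: 62.3 mmol/L × 101.1 g/mol × 0.199 L ÷ 1000 = 1.25 g
ferrous sulfate heptahydrate: 0.106 mmol/L × 278.01 mg/mmol × 0.199 L = 5.86 mg
casitone: 9.8 g/L × 0.199 L = 1.95 g
disodium phosphate: 13.5 g/L × 0.199 L = 2.69 g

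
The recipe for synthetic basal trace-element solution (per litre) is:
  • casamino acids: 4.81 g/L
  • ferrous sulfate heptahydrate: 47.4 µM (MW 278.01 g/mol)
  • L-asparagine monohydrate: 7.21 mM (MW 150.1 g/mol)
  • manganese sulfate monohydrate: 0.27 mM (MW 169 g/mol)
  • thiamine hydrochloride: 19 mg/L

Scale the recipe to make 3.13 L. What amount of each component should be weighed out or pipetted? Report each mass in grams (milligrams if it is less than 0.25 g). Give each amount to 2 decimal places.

casamino acids 15.06 g; ferrous sulfate heptahydrate 41.25 mg; L-asparagine monohydrate 3.39 g; manganese sulfate monohydrate 142.82 mg; thiamine hydrochloride 59.47 mg

Working volume: 3.13 L.
casamino acids: 4.81 g/L × 3.13 L = 15.06 g
ferrous sulfate heptahydrate: 47.4 µmol/L × 278.01 g/mol × 3.13 L ÷ 1000 = 41.25 mg
L-asparagine monohydrate: 7.21 mmol/L × 150.1 g/mol × 3.13 L ÷ 1000 = 3.39 g
manganese sulfate monohydrate: 0.27 mmol/L × 169 mg/mmol × 3.13 L = 142.82 mg
thiamine hydrochloride: 19 mg/L × 3.13 L = 59.47 mg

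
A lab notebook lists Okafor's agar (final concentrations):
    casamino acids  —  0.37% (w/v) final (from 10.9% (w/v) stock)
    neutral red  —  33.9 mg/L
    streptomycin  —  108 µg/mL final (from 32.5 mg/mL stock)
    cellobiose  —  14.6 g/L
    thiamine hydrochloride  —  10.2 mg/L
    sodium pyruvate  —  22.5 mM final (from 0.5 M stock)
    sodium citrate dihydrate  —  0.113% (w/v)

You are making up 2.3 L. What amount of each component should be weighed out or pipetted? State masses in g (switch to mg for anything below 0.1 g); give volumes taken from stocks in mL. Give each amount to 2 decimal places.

casamino acids 78.07 mL; neutral red 77.97 mg; streptomycin 7.64 mL; cellobiose 33.58 g; thiamine hydrochloride 23.46 mg; sodium pyruvate 103.50 mL; sodium citrate dihydrate 2.60 g

Working volume: 2.3 L.
casamino acids: C1V1 = C2V2 → 0.37% ÷ 10.9% × 2300 mL = 78.07 mL
neutral red: 33.9 mg/L × 2.3 L = 77.97 mg
streptomycin: dilute stock: 108 µg/mL × 2300 mL ÷ 32500 µg/mL = 7.64 mL
cellobiose: 14.6 g/L × 2.3 L = 33.58 g
thiamine hydrochloride: 10.2 mg/L × 2.3 L = 23.46 mg
sodium pyruvate: dilute stock: 22.5 mM × 2300 mL ÷ 500 mM = 103.50 mL
sodium citrate dihydrate: 0.113% w/v = 1.13 g/L → 1.13 × 2.3 L = 2.60 g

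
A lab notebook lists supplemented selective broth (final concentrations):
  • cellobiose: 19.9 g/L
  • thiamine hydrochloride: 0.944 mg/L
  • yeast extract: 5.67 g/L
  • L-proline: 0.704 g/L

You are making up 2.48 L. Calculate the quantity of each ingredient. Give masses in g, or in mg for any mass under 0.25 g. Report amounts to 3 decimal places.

cellobiose 49.352 g; thiamine hydrochloride 2.341 mg; yeast extract 14.062 g; L-proline 1.746 g

Scale factor relative to 1 L: 2.48.
cellobiose: 19.9 g/L × 2.48 L = 49.352 g
thiamine hydrochloride: 0.944 mg/L × 2.48 L = 2.341 mg
yeast extract: 5.67 g/L × 2.48 L = 14.062 g
L-proline: 0.704 g/L × 2.48 L = 1.746 g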